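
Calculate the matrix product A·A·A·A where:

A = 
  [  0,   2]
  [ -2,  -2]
A^4 = 
  [  0,  16]
  [-16, -16]

A² = A·A:
A²[1,1] = (0)(0) + (2)(-2) = -4
A²[1,2] = (0)(2) + (2)(-2) = -4
A²[2,1] = (-2)(0) + (-2)(-2) = 4
A²[2,2] = (-2)(2) + (-2)(-2) = 0
A² = 
  [ -4,  -4]
  [  4,   0]

A^3 = A^2·A:
A^3[1,1] = (-4)(0) + (-4)(-2) = 8
A^3[1,2] = (-4)(2) + (-4)(-2) = 0
A^3[2,1] = (4)(0) + (0)(-2) = 0
A^3[2,2] = (4)(2) + (0)(-2) = 8
A^3 = 
  [  8,   0]
  [  0,   8]

A^4 = A^3·A:
A^4[1,1] = (8)(0) + (0)(-2) = 0
A^4[1,2] = (8)(2) + (0)(-2) = 16
A^4[2,1] = (0)(0) + (8)(-2) = -16
A^4[2,2] = (0)(2) + (8)(-2) = -16
A^4 = 
  [  0,  16]
  [-16, -16]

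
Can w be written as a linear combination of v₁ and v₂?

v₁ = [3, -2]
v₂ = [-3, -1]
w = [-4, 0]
Yes

Form the augmented matrix and row-reduce:
[v₁|v₂|w] = 
  [  3,  -3,  -4]
  [ -2,  -1,   0]
R2 → R2 + (2/3)·R1
REF = 
  [   3,   -3,   -4]
  [   0,   -3, -8/3]

No row of the form [0 0 | nonzero], so the system is consistent. Back-substitution gives c₁ = -4/9, c₂ = 8/9: w = (-4/9)·v₁ + (8/9)·v₂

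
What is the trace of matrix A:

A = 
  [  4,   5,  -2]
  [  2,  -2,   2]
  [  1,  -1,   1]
3

tr(A) = 4 + -2 + 1 = 3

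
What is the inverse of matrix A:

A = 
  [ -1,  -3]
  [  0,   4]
det(A) = (-1)(4) - (-3)(0) = -4
For a 2×2 matrix, A⁻¹ = (1/det(A)) · [[d, -b], [-c, a]]
    = (-1/4) · [[4, 3], [0, -1]]

A⁻¹ = 
  [  -1, -3/4]
  [   0,  1/4]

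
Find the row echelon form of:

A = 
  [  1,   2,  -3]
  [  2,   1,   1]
Row operations:
R2 → R2 - (2)·R1

Resulting echelon form:
REF = 
  [  1,   2,  -3]
  [  0,  -3,   7]

Rank = 2 (number of non-zero pivot rows).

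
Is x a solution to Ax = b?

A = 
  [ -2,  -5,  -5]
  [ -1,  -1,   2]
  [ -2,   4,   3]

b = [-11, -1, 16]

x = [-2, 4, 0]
No

Ax = [-16, -2, 20] ≠ b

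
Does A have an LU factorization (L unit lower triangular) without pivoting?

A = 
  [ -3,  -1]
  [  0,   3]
Yes.
A[1,1] = -3 ≠ 0, so Gaussian elimination proceeds without a row swap: multiplier ℓ₂₁ = (0)/(-3) = 0, and U[2,2] = 3 - (0)(-1) = 3.
L = 
  [  1,   0]
  [  0,   1]
U = 
  [ -3,  -1]
  [  0,   3]
Check row 2 of LU: [(0)(-3), (0)(-1) + 3] = [0, 3] = row 2 of A ✓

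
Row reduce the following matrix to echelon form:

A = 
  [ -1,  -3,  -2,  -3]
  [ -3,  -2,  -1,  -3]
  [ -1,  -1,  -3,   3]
Row operations:
R2 → R2 - (3)·R1
R3 → R3 - (1)·R1
R3 → R3 - (2/7)·R2

Resulting echelon form:
REF = 
  [   -1,    -3,    -2,    -3]
  [    0,     7,     5,     6]
  [    0,     0, -17/7,  30/7]

Rank = 3 (number of non-zero pivot rows).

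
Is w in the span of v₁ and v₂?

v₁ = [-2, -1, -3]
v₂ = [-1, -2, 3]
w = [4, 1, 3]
No

Form the augmented matrix and row-reduce:
[v₁|v₂|w] = 
  [ -2,  -1,   4]
  [ -1,  -2,   1]
  [ -3,   3,   3]
R2 → R2 - (1/2)·R1
R3 → R3 - (3/2)·R1
R3 → R3 + (3)·R2
REF = 
  [  -2,   -1,    4]
  [   0, -3/2,   -1]
  [   0,    0,   -6]

Row 3 reads [0 0 | -6], i.e. 0 = -6, so the system is inconsistent and w ∉ span{v₁, v₂}.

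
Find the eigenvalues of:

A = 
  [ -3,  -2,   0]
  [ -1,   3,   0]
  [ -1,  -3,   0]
λ = 0, √11, -√11  (≈ 0, 3.317, -3.317)

Characteristic polynomial: det(λI - A) = λ³ - 11λ
The constant term is 0, so λ = 0 is a root: p(λ) = λ(λ² - 11)
λ² - 11 = 0  ⇒  λ = (0 ± √((0)² - 4·(-11)))/2 = (0 ± √(44))/2
  = √11,  -√11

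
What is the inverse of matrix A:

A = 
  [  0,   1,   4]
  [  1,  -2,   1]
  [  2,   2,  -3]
det(A) = (0)·((-2)(-3) - (1)(2)) - (1)·((1)(-3) - (1)(2)) + (4)·((1)(2) - (-2)(2))
  = (0)(4) - (1)(-5) + (4)(6)
  = 29
det(A) = 29 ≠ 0, so A is invertible.

Cofactors Cᵢⱼ = (-1)ⁱ⁺ʲ·Mᵢⱼ:
C = 
  [  4,   5,   6]
  [ 11,  -8,   2]
  [  9,   4,  -1]

adj(A) = Cᵀ:
adj(A) = 
  [  4,  11,   9]
  [  5,  -8,   4]
  [  6,   2,  -1]

A⁻¹ = (1/29) · adj(A):
A⁻¹ = 
  [ 4/29, 11/29,  9/29]
  [ 5/29, -8/29,  4/29]
  [ 6/29,  2/29, -1/29]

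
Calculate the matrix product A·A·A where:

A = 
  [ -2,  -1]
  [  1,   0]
A² = A·A:
A²[1,1] = (-2)(-2) + (-1)(1) = 3
A²[1,2] = (-2)(-1) + (-1)(0) = 2
A²[2,1] = (1)(-2) + (0)(1) = -2
A²[2,2] = (1)(-1) + (0)(0) = -1
A² = 
  [  3,   2]
  [ -2,  -1]

A^3 = A^2·A:
A^3[1,1] = (3)(-2) + (2)(1) = -4
A^3[1,2] = (3)(-1) + (2)(0) = -3
A^3[2,1] = (-2)(-2) + (-1)(1) = 3
A^3[2,2] = (-2)(-1) + (-1)(0) = 2
A^3 = 
  [ -4,  -3]
  [  3,   2]

Therefore
A^3 = 
  [ -4,  -3]
  [  3,   2]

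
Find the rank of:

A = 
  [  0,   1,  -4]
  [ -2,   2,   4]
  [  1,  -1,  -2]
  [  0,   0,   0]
rank(A) = 2

Row reduce:
Swap R1 ↔ R2
R3 → R3 + (1/2)·R1
REF = 
  [ -2,   2,   4]
  [  0,   1,  -4]
  [  0,   0,   0]
  [  0,   0,   0]
Pivot columns: 1, 2 → 2 pivots.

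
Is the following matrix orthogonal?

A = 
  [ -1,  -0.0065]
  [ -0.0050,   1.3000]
No

AᵀA = 
  [  1,   0]
  [  0,   1.6900]
≠ I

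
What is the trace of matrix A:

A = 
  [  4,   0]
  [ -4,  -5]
-1

tr(A) = 4 + -5 = -1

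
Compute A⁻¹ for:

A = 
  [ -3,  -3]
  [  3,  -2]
det(A) = (-3)(-2) - (-3)(3) = 15
For a 2×2 matrix, A⁻¹ = (1/det(A)) · [[d, -b], [-c, a]]
    = (1/15) · [[-2, 3], [-3, -3]]

A⁻¹ = 
  [-2/15,   1/5]
  [ -1/5,  -1/5]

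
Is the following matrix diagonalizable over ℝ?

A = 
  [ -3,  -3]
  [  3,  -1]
No

tr(A) = -4, det(A) = 12
Characteristic polynomial: λ² - tr(A)λ + det(A) = λ² + 4λ + 12
λ² + 4λ + 12 = 0  ⇒  λ = (-4 ± √((4)² - 4·(12)))/2 = (-4 ± √(-32))/2
  = -2 + 2i√2,  -2 - 2i√2
Eigenvalues: -2 + 2i√2, -2 - 2i√2  (≈ -2 + 2.828i, -2 - 2.828i)
Has complex eigenvalues (not diagonalizable over ℝ).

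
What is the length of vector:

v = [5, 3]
5.831

||v||₂ = √((5)² + (3)²) = √34 = 5.831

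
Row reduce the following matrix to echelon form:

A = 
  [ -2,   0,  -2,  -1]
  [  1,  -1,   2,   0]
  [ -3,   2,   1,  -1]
Row operations:
R2 → R2 + (1/2)·R1
R3 → R3 - (3/2)·R1
R3 → R3 + (2)·R2

Resulting echelon form:
REF = 
  [  -2,    0,   -2,   -1]
  [   0,   -1,    1, -1/2]
  [   0,    0,    6, -1/2]

Rank = 3 (number of non-zero pivot rows).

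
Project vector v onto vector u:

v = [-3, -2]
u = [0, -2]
v·u = (-3)(0) + (-2)(-2) = 4
u·u = (0)² + (-2)² = 4
proj_u(v) = (v·u / u·u) × u = (4/4) × u = (1) × u

proj_u(v) = [0, -2]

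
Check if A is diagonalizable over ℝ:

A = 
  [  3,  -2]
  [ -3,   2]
Yes

tr(A) = 5, det(A) = 0
Characteristic polynomial: λ² - tr(A)λ + det(A) = λ² - 5λ
λ² - 5λ = λ(λ - 5)
Eigenvalues: 5, 0
λ=0: alg. mult. = 1, geom. mult. = 2 - rank(A - (0)I) = 2 - 1 = 1
λ=5: alg. mult. = 1, geom. mult. = 2 - rank(A - (5)I) = 2 - 1 = 1
Sum of geometric multiplicities equals n, so A has n independent eigenvectors.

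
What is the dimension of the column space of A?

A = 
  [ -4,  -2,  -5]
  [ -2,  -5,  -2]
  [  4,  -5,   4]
Row reduce:
R2 → R2 - (1/2)·R1
R3 → R3 + (1)·R1
R3 → R3 - (7/4)·R2
REF = 
  [   -4,    -2,    -5]
  [    0,    -4,   1/2]
  [    0,     0, -15/8]
Pivot columns: 1, 2, 3 → 3 pivots.
dim(Col(A)) = number of pivot columns = 3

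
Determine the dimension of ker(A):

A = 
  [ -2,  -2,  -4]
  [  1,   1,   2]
nullity(A) = 2

Row reduce:
R2 → R2 + (1/2)·R1
REF = 
  [ -2,  -2,  -4]
  [  0,   0,   0]
Pivot columns: 1 → 1 pivot.
rank(A) = 1, so nullity(A) = 3 - 1 = 2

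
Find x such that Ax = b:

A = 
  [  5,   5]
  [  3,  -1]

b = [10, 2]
x = [1, 1]

Row reduce the augmented matrix [A|b]:
R2 → R2 - (3/5)·R1
REF = 
  [  5,   5,  10]
  [  0,  -4,  -4]

Back-substitution:
x₂ = (-4) / (-4) = 1
x₁ = (10 - (5)(1)) / 5 = 1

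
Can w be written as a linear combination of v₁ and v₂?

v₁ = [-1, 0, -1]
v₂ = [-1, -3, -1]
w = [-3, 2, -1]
No

Form the augmented matrix and row-reduce:
[v₁|v₂|w] = 
  [ -1,  -1,  -3]
  [  0,  -3,   2]
  [ -1,  -1,  -1]
R3 → R3 - (1)·R1
REF = 
  [ -1,  -1,  -3]
  [  0,  -3,   2]
  [  0,   0,   2]

Row 3 reads [0 0 | 2], i.e. 0 = 2, so the system is inconsistent and w ∉ span{v₁, v₂}.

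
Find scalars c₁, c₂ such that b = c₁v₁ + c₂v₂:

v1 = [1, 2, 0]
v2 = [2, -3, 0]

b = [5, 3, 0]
c1 = 3, c2 = 1

b = 3·v1 + 1·v2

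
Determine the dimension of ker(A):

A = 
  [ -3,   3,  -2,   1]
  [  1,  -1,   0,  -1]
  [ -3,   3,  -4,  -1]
nullity(A) = 2

Row reduce:
R2 → R2 + (1/3)·R1
R3 → R3 - (1)·R1
R3 → R3 - (3)·R2
REF = 
  [  -3,    3,   -2,    1]
  [   0,    0, -2/3, -2/3]
  [   0,    0,    0,    0]
Pivot columns: 1, 3 → 2 pivots.
rank(A) = 2, so nullity(A) = 4 - 2 = 2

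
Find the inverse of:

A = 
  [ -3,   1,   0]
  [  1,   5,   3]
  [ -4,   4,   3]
det(A) = (-3)·((5)(3) - (3)(4)) - (1)·((1)(3) - (3)(-4)) + (0)·((1)(4) - (5)(-4))
  = (-3)(3) - (1)(15) + (0)(24)
  = -24
det(A) = -24 ≠ 0, so A is invertible.

Cofactors Cᵢⱼ = (-1)ⁱ⁺ʲ·Mᵢⱼ:
C = 
  [  3, -15,  24]
  [ -3,  -9,   8]
  [  3,   9, -16]

adj(A) = Cᵀ:
adj(A) = 
  [  3,  -3,   3]
  [-15,  -9,   9]
  [ 24,   8, -16]

A⁻¹ = (-1/24) · adj(A):
A⁻¹ = 
  [-1/8,  1/8, -1/8]
  [ 5/8,  3/8, -3/8]
  [  -1, -1/3,  2/3]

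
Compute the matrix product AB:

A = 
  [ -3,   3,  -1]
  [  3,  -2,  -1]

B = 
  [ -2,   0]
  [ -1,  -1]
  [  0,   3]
A is 2×3 and B is 3×2, so AB is 2×2. Each entry is (row of A)·(column of B):
AB[1,1] = (-3)(-2) + (3)(-1) + (-1)(0) = 3
AB[1,2] = (-3)(0) + (3)(-1) + (-1)(3) = -6
AB[2,1] = (3)(-2) + (-2)(-1) + (-1)(0) = -4
AB[2,2] = (3)(0) + (-2)(-1) + (-1)(3) = -1

AB = 
  [  3,  -6]
  [ -4,  -1]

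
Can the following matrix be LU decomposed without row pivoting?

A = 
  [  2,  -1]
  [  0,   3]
Yes.
A[1,1] = 2 ≠ 0, so Gaussian elimination proceeds without a row swap: multiplier ℓ₂₁ = (0)/(2) = 0, and U[2,2] = 3 - (0)(-1) = 3.
L = 
  [  1,   0]
  [  0,   1]
U = 
  [  2,  -1]
  [  0,   3]
Check row 2 of LU: [(0)(2), (0)(-1) + 3] = [0, 3] = row 2 of A ✓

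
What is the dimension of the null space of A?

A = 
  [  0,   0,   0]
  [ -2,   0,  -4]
nullity(A) = 2

Row reduce:
Swap R1 ↔ R2
REF = 
  [ -2,   0,  -4]
  [  0,   0,   0]
Pivot columns: 1 → 1 pivot.
rank(A) = 1, so nullity(A) = 3 - 1 = 2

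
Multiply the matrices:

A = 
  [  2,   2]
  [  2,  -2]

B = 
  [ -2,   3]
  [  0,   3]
A is 2×2 and B is 2×2, so AB is 2×2. Each entry is (row of A)·(column of B):
AB[1,1] = (2)(-2) + (2)(0) = -4
AB[1,2] = (2)(3) + (2)(3) = 12
AB[2,1] = (2)(-2) + (-2)(0) = -4
AB[2,2] = (2)(3) + (-2)(3) = 0

AB = 
  [ -4,  12]
  [ -4,   0]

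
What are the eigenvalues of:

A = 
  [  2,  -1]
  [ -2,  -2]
λ = √6, -√6  (≈ 2.449, -2.449)

tr(A) = 0, det(A) = -6
Characteristic polynomial: λ² - tr(A)λ + det(A) = λ² - 6
λ² - 6 = 0  ⇒  λ = (0 ± √((0)² - 4·(-6)))/2 = (0 ± √(24))/2
  = √6,  -√6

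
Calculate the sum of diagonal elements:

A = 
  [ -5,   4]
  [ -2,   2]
-3

tr(A) = -5 + 2 = -3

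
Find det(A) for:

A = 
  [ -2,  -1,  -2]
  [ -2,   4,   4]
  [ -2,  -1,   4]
Cofactor expansion along row 1:
det(A) = (-2)·((4)(4) - (4)(-1)) - (-1)·((-2)(4) - (4)(-2)) + (-2)·((-2)(-1) - (4)(-2))
  = (-2)(20) - (-1)(0) + (-2)(10)
  = -60

det(A) = -60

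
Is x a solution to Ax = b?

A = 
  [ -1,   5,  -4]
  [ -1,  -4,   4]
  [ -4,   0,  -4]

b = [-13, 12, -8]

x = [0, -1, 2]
Yes

Ax = [-13, 12, -8] = b ✓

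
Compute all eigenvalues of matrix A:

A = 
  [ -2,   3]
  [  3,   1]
tr(A) = -1, det(A) = -11
Characteristic polynomial: λ² - tr(A)λ + det(A) = λ² + λ - 11
λ² + λ - 11 = 0  ⇒  λ = (-1 ± √((1)² - 4·(-11)))/2 = (-1 ± √(45))/2
  = (-1 + 3√5)/2,  (-1 - 3√5)/2

λ = (-1 + 3√5)/2, (-1 - 3√5)/2  (≈ 2.854, -3.854)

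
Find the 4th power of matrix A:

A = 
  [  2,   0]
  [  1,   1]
A² = A·A:
A²[1,1] = (2)(2) + (0)(1) = 4
A²[1,2] = (2)(0) + (0)(1) = 0
A²[2,1] = (1)(2) + (1)(1) = 3
A²[2,2] = (1)(0) + (1)(1) = 1
A² = 
  [  4,   0]
  [  3,   1]

A^3 = A^2·A:
A^3[1,1] = (4)(2) + (0)(1) = 8
A^3[1,2] = (4)(0) + (0)(1) = 0
A^3[2,1] = (3)(2) + (1)(1) = 7
A^3[2,2] = (3)(0) + (1)(1) = 1
A^3 = 
  [  8,   0]
  [  7,   1]

A^4 = A^3·A:
A^4[1,1] = (8)(2) + (0)(1) = 16
A^4[1,2] = (8)(0) + (0)(1) = 0
A^4[2,1] = (7)(2) + (1)(1) = 15
A^4[2,2] = (7)(0) + (1)(1) = 1
A^4 = 
  [ 16,   0]
  [ 15,   1]

Therefore
A^4 = 
  [ 16,   0]
  [ 15,   1]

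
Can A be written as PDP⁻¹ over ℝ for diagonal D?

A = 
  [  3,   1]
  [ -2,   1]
No

tr(A) = 4, det(A) = 5
Characteristic polynomial: λ² - tr(A)λ + det(A) = λ² - 4λ + 5
λ² - 4λ + 5 = 0  ⇒  λ = (4 ± √((-4)² - 4·(5)))/2 = (4 ± √(-4))/2
  = 2 + i,  2 - i
Eigenvalues: 2 + i, 2 - i  (≈ 2 + 1i, 2 - 1i)
Has complex eigenvalues (not diagonalizable over ℝ).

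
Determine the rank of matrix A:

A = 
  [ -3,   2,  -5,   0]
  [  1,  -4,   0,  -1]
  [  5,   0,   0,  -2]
Row reduce:
R2 → R2 + (1/3)·R1
R3 → R3 + (5/3)·R1
R3 → R3 + (1)·R2
REF = 
  [   -3,     2,    -5,     0]
  [    0, -10/3,  -5/3,    -1]
  [    0,     0,   -10,    -3]
Pivot columns: 1, 2, 3 → 3 pivots.

rank(A) = 3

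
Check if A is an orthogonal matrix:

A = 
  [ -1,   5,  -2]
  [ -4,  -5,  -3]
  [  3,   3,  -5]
No

AᵀA = 
  [ 26,  24,  -1]
  [ 24,  59, -10]
  [ -1, -10,  38]
≠ I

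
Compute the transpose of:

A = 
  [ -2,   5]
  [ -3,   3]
Aᵀ = 
  [ -2,  -3]
  [  5,   3]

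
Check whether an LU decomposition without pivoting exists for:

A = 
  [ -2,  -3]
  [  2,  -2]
Yes.
A[1,1] = -2 ≠ 0, so Gaussian elimination proceeds without a row swap: multiplier ℓ₂₁ = (2)/(-2) = -1, and U[2,2] = -2 - (-1)(-3) = -5.
L = 
  [  1,   0]
  [ -1,   1]
U = 
  [ -2,  -3]
  [  0,  -5]
Check row 2 of LU: [(-1)(-2), (-1)(-3) + (-5)] = [2, -2] = row 2 of A ✓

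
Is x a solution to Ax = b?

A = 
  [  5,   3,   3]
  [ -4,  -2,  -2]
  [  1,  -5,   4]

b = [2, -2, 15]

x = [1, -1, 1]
No

Ax = [5, -4, 10] ≠ b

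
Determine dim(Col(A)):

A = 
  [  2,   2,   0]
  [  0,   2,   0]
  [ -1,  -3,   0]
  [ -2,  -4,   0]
dim(Col(A)) = 2

Row reduce:
R3 → R3 + (1/2)·R1
R4 → R4 + (1)·R1
R3 → R3 + (1)·R2
R4 → R4 + (1)·R2
REF = 
  [  2,   2,   0]
  [  0,   2,   0]
  [  0,   0,   0]
  [  0,   0,   0]
Pivot columns: 1, 2 → 2 pivots.
dim(Col(A)) = number of pivot columns = 2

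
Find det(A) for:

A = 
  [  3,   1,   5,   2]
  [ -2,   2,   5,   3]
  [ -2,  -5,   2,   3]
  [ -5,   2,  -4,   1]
Cofactor expansion along row 1: det(A) = a₁₁M₁₁ - a₁₂M₁₂ + a₁₃M₁₃ - a₁₄M₁₄

M₁₁ = det[[2, 5, 3]; [-5, 2, 3]; [2, -4, 1]]
  = (2)·((2)(1) - (3)(-4)) - (5)·((-5)(1) - (3)(2)) + (3)·((-5)(-4) - (2)(2))
  = (2)(14) - (5)(-11) + (3)(16)
  = 131
M₁₂ = det[[-2, 5, 3]; [-2, 2, 3]; [-5, -4, 1]]
  = (-2)·((2)(1) - (3)(-4)) - (5)·((-2)(1) - (3)(-5)) + (3)·((-2)(-4) - (2)(-5))
  = (-2)(14) - (5)(13) + (3)(18)
  = -39
M₁₃ = det[[-2, 2, 3]; [-2, -5, 3]; [-5, 2, 1]]
  = (-2)·((-5)(1) - (3)(2)) - (2)·((-2)(1) - (3)(-5)) + (3)·((-2)(2) - (-5)(-5))
  = (-2)(-11) - (2)(13) + (3)(-29)
  = -91
M₁₄ = det[[-2, 2, 5]; [-2, -5, 2]; [-5, 2, -4]]
  = (-2)·((-5)(-4) - (2)(2)) - (2)·((-2)(-4) - (2)(-5)) + (5)·((-2)(2) - (-5)(-5))
  = (-2)(16) - (2)(18) + (5)(-29)
  = -213

det(A) = (3)(131) - (1)(-39) + (5)(-91) - (2)(-213) = 403

det(A) = 403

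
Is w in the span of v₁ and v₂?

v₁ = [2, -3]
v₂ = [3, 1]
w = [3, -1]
Yes

Form the augmented matrix and row-reduce:
[v₁|v₂|w] = 
  [  2,   3,   3]
  [ -3,   1,  -1]
R2 → R2 + (3/2)·R1
REF = 
  [   2,    3,    3]
  [   0, 11/2,  7/2]

No row of the form [0 0 | nonzero], so the system is consistent. Back-substitution gives c₁ = 6/11, c₂ = 7/11: w = (6/11)·v₁ + (7/11)·v₂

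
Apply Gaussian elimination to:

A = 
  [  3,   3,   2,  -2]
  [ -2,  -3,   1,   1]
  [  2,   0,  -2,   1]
Row operations:
R2 → R2 + (2/3)·R1
R3 → R3 - (2/3)·R1
R3 → R3 - (2)·R2

Resulting echelon form:
REF = 
  [   3,    3,    2,   -2]
  [   0,   -1,  7/3, -1/3]
  [   0,    0,   -8,    3]

Rank = 3 (number of non-zero pivot rows).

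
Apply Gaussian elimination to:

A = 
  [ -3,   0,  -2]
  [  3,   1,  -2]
Row operations:
R2 → R2 + (1)·R1

Resulting echelon form:
REF = 
  [ -3,   0,  -2]
  [  0,   1,  -4]

Rank = 2 (number of non-zero pivot rows).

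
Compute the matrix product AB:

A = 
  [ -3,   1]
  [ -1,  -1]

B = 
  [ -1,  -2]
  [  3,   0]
AB = 
  [  6,   6]
  [ -2,   2]

A is 2×2 and B is 2×2, so AB is 2×2. Each entry is (row of A)·(column of B):
AB[1,1] = (-3)(-1) + (1)(3) = 6
AB[1,2] = (-3)(-2) + (1)(0) = 6
AB[2,1] = (-1)(-1) + (-1)(3) = -2
AB[2,2] = (-1)(-2) + (-1)(0) = 2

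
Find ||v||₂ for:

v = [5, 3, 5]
7.681

||v||₂ = √((5)² + (3)² + (5)²) = √59 = 7.681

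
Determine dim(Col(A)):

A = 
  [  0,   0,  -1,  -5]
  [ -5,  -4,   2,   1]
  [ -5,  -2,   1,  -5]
dim(Col(A)) = 3

Row reduce:
Swap R1 ↔ R2
R3 → R3 - (1)·R1
Swap R2 ↔ R3
REF = 
  [ -5,  -4,   2,   1]
  [  0,   2,  -1,  -6]
  [  0,   0,  -1,  -5]
Pivot columns: 1, 2, 3 → 3 pivots.
dim(Col(A)) = number of pivot columns = 3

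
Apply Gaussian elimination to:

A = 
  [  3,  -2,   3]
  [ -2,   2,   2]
Row operations:
R2 → R2 + (2/3)·R1

Resulting echelon form:
REF = 
  [  3,  -2,   3]
  [  0, 2/3,   4]

Rank = 2 (number of non-zero pivot rows).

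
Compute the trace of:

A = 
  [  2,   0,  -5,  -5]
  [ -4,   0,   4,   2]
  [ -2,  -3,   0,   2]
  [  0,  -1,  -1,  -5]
-3

tr(A) = 2 + 0 + 0 + -5 = -3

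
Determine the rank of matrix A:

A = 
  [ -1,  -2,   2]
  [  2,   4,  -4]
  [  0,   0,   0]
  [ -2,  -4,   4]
Row reduce:
R2 → R2 + (2)·R1
R4 → R4 - (2)·R1
REF = 
  [ -1,  -2,   2]
  [  0,   0,   0]
  [  0,   0,   0]
  [  0,   0,   0]
Pivot columns: 1 → 1 pivot.

rank(A) = 1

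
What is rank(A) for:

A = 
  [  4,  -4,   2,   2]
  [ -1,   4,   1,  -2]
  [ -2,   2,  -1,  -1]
rank(A) = 2

Row reduce:
R2 → R2 + (1/4)·R1
R3 → R3 + (1/2)·R1
REF = 
  [   4,   -4,    2,    2]
  [   0,    3,  3/2, -3/2]
  [   0,    0,    0,    0]
Pivot columns: 1, 2 → 2 pivots.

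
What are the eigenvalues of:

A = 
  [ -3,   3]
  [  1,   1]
tr(A) = -2, det(A) = -6
Characteristic polynomial: λ² - tr(A)λ + det(A) = λ² + 2λ - 6
λ² + 2λ - 6 = 0  ⇒  λ = (-2 ± √((2)² - 4·(-6)))/2 = (-2 ± √(28))/2
  = -1 + √7,  -1 - √7

λ = -1 + √7, -1 - √7  (≈ 1.646, -3.646)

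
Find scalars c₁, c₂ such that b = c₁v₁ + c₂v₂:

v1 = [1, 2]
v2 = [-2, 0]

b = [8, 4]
c1 = 2, c2 = -3

b = 2·v1 + -3·v2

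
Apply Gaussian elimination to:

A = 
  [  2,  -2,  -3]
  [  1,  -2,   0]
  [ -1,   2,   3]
Row operations:
R2 → R2 - (1/2)·R1
R3 → R3 + (1/2)·R1
R3 → R3 + (1)·R2

Resulting echelon form:
REF = 
  [  2,  -2,  -3]
  [  0,  -1, 3/2]
  [  0,   0,   3]

Rank = 3 (number of non-zero pivot rows).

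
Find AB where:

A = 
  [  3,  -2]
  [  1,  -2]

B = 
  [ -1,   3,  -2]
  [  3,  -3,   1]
AB = 
  [ -9,  15,  -8]
  [ -7,   9,  -4]

A is 2×2 and B is 2×3, so AB is 2×3. Each entry is (row of A)·(column of B):
AB[1,1] = (3)(-1) + (-2)(3) = -9
AB[1,2] = (3)(3) + (-2)(-3) = 15
AB[1,3] = (3)(-2) + (-2)(1) = -8
AB[2,1] = (1)(-1) + (-2)(3) = -7
AB[2,2] = (1)(3) + (-2)(-3) = 9
AB[2,3] = (1)(-2) + (-2)(1) = -4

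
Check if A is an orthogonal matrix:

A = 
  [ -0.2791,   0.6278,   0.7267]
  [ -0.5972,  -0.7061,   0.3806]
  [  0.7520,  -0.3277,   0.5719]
Yes

AᵀA = 
  [  1,   0,   0]
  [  0,   1.0001,   0.0001]
  [  0,   0.0001,   1]
≈ I (equal to I up to the 4-dp rounding of the entries)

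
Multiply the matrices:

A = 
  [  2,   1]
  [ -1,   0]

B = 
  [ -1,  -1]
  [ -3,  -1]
AB = 
  [ -5,  -3]
  [  1,   1]

A is 2×2 and B is 2×2, so AB is 2×2. Each entry is (row of A)·(column of B):
AB[1,1] = (2)(-1) + (1)(-3) = -5
AB[1,2] = (2)(-1) + (1)(-1) = -3
AB[2,1] = (-1)(-1) + (0)(-3) = 1
AB[2,2] = (-1)(-1) + (0)(-1) = 1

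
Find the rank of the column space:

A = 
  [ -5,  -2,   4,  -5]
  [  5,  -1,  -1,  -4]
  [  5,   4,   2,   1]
dim(Col(A)) = 3

Row reduce:
R2 → R2 + (1)·R1
R3 → R3 + (1)·R1
R3 → R3 + (2/3)·R2
REF = 
  [ -5,  -2,   4,  -5]
  [  0,  -3,   3,  -9]
  [  0,   0,   8, -10]
Pivot columns: 1, 2, 3 → 3 pivots.
dim(Col(A)) = number of pivot columns = 3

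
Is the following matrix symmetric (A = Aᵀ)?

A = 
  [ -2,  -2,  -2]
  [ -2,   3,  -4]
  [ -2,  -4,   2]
Yes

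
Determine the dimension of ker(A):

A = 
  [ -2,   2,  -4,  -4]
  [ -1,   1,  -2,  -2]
nullity(A) = 3

Row reduce:
R2 → R2 - (1/2)·R1
REF = 
  [ -2,   2,  -4,  -4]
  [  0,   0,   0,   0]
Pivot columns: 1 → 1 pivot.
rank(A) = 1, so nullity(A) = 4 - 1 = 3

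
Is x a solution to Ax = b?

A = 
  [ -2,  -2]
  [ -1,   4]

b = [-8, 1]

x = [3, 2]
No

Ax = [-10, 5] ≠ b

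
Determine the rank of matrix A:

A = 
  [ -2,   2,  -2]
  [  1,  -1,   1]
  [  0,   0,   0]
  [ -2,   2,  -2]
rank(A) = 1

Row reduce:
R2 → R2 + (1/2)·R1
R4 → R4 - (1)·R1
REF = 
  [ -2,   2,  -2]
  [  0,   0,   0]
  [  0,   0,   0]
  [  0,   0,   0]
Pivot columns: 1 → 1 pivot.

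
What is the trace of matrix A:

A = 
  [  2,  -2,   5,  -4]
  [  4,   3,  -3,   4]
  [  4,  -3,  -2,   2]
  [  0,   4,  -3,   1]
4

tr(A) = 2 + 3 + -2 + 1 = 4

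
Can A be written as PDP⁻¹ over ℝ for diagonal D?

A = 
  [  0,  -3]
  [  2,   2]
No

tr(A) = 2, det(A) = 6
Characteristic polynomial: λ² - tr(A)λ + det(A) = λ² - 2λ + 6
λ² - 2λ + 6 = 0  ⇒  λ = (2 ± √((-2)² - 4·(6)))/2 = (2 ± √(-20))/2
  = 1 + i√5,  1 - i√5
Eigenvalues: 1 + i√5, 1 - i√5  (≈ 1 + 2.236i, 1 - 2.236i)
Has complex eigenvalues (not diagonalizable over ℝ).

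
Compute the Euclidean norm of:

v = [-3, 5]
5.831

||v||₂ = √((-3)² + (5)²) = √34 = 5.831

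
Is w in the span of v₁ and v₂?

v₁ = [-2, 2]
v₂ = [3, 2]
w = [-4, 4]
Yes

Form the augmented matrix and row-reduce:
[v₁|v₂|w] = 
  [ -2,   3,  -4]
  [  2,   2,   4]
R2 → R2 + (1)·R1
REF = 
  [ -2,   3,  -4]
  [  0,   5,   0]

No row of the form [0 0 | nonzero], so the system is consistent. Back-substitution gives c₁ = 2, c₂ = 0: w = (2)·v₁ + (0)·v₂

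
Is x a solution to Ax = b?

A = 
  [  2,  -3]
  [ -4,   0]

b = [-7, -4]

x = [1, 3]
Yes

Ax = [-7, -4] = b ✓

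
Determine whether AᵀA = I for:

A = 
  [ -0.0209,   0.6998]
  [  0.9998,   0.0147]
No

AᵀA = 
  [  1,   0.0001]
  [  0.0001,   0.4899]
≠ I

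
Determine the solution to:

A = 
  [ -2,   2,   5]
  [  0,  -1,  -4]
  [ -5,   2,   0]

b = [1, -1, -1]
x = [-1, -3, 1]

Row reduce the augmented matrix [A|b]:
R3 → R3 - (5/2)·R1
R3 → R3 - (3)·R2
REF = 
  [  -2,    2,    5,    1]
  [   0,   -1,   -4,   -1]
  [   0,    0, -1/2, -1/2]

Back-substitution:
x₃ = (-1/2) / (-1/2) = 1
x₂ = (-1 - (-4)(1)) / (-1) = -3
x₁ = (1 - (2)(-3) - (5)(1)) / (-2) = -1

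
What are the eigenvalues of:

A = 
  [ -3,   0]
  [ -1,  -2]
tr(A) = -5, det(A) = 6
Characteristic polynomial: λ² - tr(A)λ + det(A) = λ² + 5λ + 6
λ² + 5λ + 6 = (λ + 3)(λ + 2)

λ = -2, -3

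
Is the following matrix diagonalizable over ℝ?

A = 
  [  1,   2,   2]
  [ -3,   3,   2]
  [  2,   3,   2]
No

Characteristic polynomial: det(λI - A) = λ³ - 6λ² + 7λ + 10
By the rational root theorem any rational root is an integer dividing 10; none of those is a root, so p(λ) has no rational roots and hence (being an irreducible cubic) no repeated roots.
Discriminant of the cubic: Δ = -1228
Δ < 0 ⇒ one real eigenvalue and a complex-conjugate pair: λ ≈ 3.401 + 0.9439i, 3.401 - 0.9439i, -0.8026
Has complex eigenvalues (not diagonalizable over ℝ).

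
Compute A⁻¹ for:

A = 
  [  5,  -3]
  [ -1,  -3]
det(A) = (5)(-3) - (-3)(-1) = -18
For a 2×2 matrix, A⁻¹ = (1/det(A)) · [[d, -b], [-c, a]]
    = (-1/18) · [[-3, 3], [1, 5]]

A⁻¹ = 
  [  1/6,  -1/6]
  [-1/18, -5/18]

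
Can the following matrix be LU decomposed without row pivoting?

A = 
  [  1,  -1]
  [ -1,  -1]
Yes.
A[1,1] = 1 ≠ 0, so Gaussian elimination proceeds without a row swap: multiplier ℓ₂₁ = (-1)/(1) = -1, and U[2,2] = -1 - (-1)(-1) = -2.
L = 
  [  1,   0]
  [ -1,   1]
U = 
  [  1,  -1]
  [  0,  -2]
Check row 2 of LU: [(-1)(1), (-1)(-1) + (-2)] = [-1, -1] = row 2 of A ✓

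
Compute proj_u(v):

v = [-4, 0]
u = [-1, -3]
v·u = (-4)(-1) + (0)(-3) = 4
u·u = (-1)² + (-3)² = 10
proj_u(v) = (v·u / u·u) × u = (4/10) × u = (2/5) × u

proj_u(v) = [-2/5, -6/5]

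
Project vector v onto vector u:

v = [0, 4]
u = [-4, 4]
v·u = (0)(-4) + (4)(4) = 16
u·u = (-4)² + (4)² = 32
proj_u(v) = (v·u / u·u) × u = (16/32) × u = (1/2) × u

proj_u(v) = [-2, 2]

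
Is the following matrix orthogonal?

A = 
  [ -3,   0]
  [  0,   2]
No

AᵀA = 
  [  9,   0]
  [  0,   4]
≠ I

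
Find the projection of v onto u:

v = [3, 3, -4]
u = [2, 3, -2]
v·u = (3)(2) + (3)(3) + (-4)(-2) = 23
u·u = (2)² + (3)² + (-2)² = 17
proj_u(v) = (v·u / u·u) × u = (23/17) × u

proj_u(v) = [46/17, 69/17, -46/17]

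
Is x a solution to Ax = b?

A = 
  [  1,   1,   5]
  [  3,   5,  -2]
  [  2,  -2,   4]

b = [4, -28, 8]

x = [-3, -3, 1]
No

Ax = [-1, -26, 4] ≠ b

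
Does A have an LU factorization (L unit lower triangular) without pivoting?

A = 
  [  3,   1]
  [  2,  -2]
Yes.
A[1,1] = 3 ≠ 0, so Gaussian elimination proceeds without a row swap: multiplier ℓ₂₁ = (2)/(3) = 2/3, and U[2,2] = -2 - (2/3)(1) = -8/3.
L = 
  [  1,   0]
  [2/3,   1]
U = 
  [   3,    1]
  [   0, -8/3]
Check row 2 of LU: [(2/3)(3), (2/3)(1) + (-8/3)] = [2, -2] = row 2 of A ✓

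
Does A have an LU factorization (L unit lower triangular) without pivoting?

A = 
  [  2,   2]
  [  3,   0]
Yes.
A[1,1] = 2 ≠ 0, so Gaussian elimination proceeds without a row swap: multiplier ℓ₂₁ = (3)/(2) = 3/2, and U[2,2] = 0 - (3/2)(2) = -3.
L = 
  [  1,   0]
  [3/2,   1]
U = 
  [  2,   2]
  [  0,  -3]
Check row 2 of LU: [(3/2)(2), (3/2)(2) + (-3)] = [3, 0] = row 2 of A ✓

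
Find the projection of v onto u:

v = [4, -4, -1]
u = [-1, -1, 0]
proj_u(v) = [0, 0, 0]

v·u = (4)(-1) + (-4)(-1) + (-1)(0) = 0
u·u = (-1)² + (-1)² + (0)² = 2
proj_u(v) = (v·u / u·u) × u = (0/2) × u = (0) × u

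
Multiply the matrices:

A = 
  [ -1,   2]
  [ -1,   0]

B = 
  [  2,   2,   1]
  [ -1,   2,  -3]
AB = 
  [ -4,   2,  -7]
  [ -2,  -2,  -1]

A is 2×2 and B is 2×3, so AB is 2×3. Each entry is (row of A)·(column of B):
AB[1,1] = (-1)(2) + (2)(-1) = -4
AB[1,2] = (-1)(2) + (2)(2) = 2
AB[1,3] = (-1)(1) + (2)(-3) = -7
AB[2,1] = (-1)(2) + (0)(-1) = -2
AB[2,2] = (-1)(2) + (0)(2) = -2
AB[2,3] = (-1)(1) + (0)(-3) = -1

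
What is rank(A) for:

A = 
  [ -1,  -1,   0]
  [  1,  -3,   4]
rank(A) = 2

Row reduce:
R2 → R2 + (1)·R1
REF = 
  [ -1,  -1,   0]
  [  0,  -4,   4]
Pivot columns: 1, 2 → 2 pivots.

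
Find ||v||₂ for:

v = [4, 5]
6.403

||v||₂ = √((4)² + (5)²) = √41 = 6.403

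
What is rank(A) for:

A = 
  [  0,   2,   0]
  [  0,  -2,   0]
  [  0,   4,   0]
Row reduce:
R2 → R2 + (1)·R1
R3 → R3 - (2)·R1
REF = 
  [  0,   2,   0]
  [  0,   0,   0]
  [  0,   0,   0]
Pivot columns: 2 → 1 pivot.

rank(A) = 1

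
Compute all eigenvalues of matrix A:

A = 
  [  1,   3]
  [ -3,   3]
λ = 2 + 2i√2, 2 - 2i√2  (≈ 2 + 2.828i, 2 - 2.828i)

tr(A) = 4, det(A) = 12
Characteristic polynomial: λ² - tr(A)λ + det(A) = λ² - 4λ + 12
λ² - 4λ + 12 = 0  ⇒  λ = (4 ± √((-4)² - 4·(12)))/2 = (4 ± √(-32))/2
  = 2 + 2i√2,  2 - 2i√2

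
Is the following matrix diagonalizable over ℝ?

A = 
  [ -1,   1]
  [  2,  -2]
Yes

tr(A) = -3, det(A) = 0
Characteristic polynomial: λ² - tr(A)λ + det(A) = λ² + 3λ
λ² + 3λ = λ(λ + 3)
Eigenvalues: 0, -3
λ=-3: alg. mult. = 1, geom. mult. = 2 - rank(A - (-3)I) = 2 - 1 = 1
λ=0: alg. mult. = 1, geom. mult. = 2 - rank(A - (0)I) = 2 - 1 = 1
Sum of geometric multiplicities equals n, so A has n independent eigenvectors.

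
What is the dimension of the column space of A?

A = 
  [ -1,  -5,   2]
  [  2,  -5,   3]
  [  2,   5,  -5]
dim(Col(A)) = 3

Row reduce:
R2 → R2 + (2)·R1
R3 → R3 + (2)·R1
R3 → R3 - (1/3)·R2
REF = 
  [   -1,    -5,     2]
  [    0,   -15,     7]
  [    0,     0, -10/3]
Pivot columns: 1, 2, 3 → 3 pivots.
dim(Col(A)) = number of pivot columns = 3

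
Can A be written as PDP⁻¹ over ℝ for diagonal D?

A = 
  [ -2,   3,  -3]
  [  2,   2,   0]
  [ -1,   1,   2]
No

Characteristic polynomial: det(λI - A) = λ³ - 2λ² - 13λ + 32
By the rational root theorem any rational root is an integer dividing 32; none of those is a root, so p(λ) has no rational roots and hence (being an irreducible cubic) no repeated roots.
Discriminant of the cubic: Δ = -2184
Δ < 0 ⇒ one real eigenvalue and a complex-conjugate pair: λ ≈ -3.748, 2.874 + 0.5296i, 2.874 - 0.5296i
Has complex eigenvalues (not diagonalizable over ℝ).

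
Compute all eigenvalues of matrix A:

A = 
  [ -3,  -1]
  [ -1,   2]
tr(A) = -1, det(A) = -7
Characteristic polynomial: λ² - tr(A)λ + det(A) = λ² + λ - 7
λ² + λ - 7 = 0  ⇒  λ = (-1 ± √((1)² - 4·(-7)))/2 = (-1 ± √(29))/2
  = (-1 + √29)/2,  (-1 - √29)/2

λ = (-1 + √29)/2, (-1 - √29)/2  (≈ 2.193, -3.193)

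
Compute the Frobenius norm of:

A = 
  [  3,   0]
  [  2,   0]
||A||_F = 3.606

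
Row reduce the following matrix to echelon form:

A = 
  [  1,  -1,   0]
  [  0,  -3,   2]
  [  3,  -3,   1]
Row operations:
R3 → R3 - (3)·R1

Resulting echelon form:
REF = 
  [  1,  -1,   0]
  [  0,  -3,   2]
  [  0,   0,   1]

Rank = 3 (number of non-zero pivot rows).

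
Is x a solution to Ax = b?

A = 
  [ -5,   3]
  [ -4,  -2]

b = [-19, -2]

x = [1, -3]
No

Ax = [-14, 2] ≠ b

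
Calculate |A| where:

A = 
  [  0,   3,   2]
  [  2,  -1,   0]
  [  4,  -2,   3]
-18

Cofactor expansion along row 1:
det(A) = (0)·((-1)(3) - (0)(-2)) - (3)·((2)(3) - (0)(4)) + (2)·((2)(-2) - (-1)(4))
  = (0)(-3) - (3)(6) + (2)(0)
  = -18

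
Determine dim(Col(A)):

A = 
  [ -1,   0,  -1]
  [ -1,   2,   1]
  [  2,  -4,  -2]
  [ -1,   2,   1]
Row reduce:
R2 → R2 - (1)·R1
R3 → R3 + (2)·R1
R4 → R4 - (1)·R1
R3 → R3 + (2)·R2
R4 → R4 - (1)·R2
REF = 
  [ -1,   0,  -1]
  [  0,   2,   2]
  [  0,   0,   0]
  [  0,   0,   0]
Pivot columns: 1, 2 → 2 pivots.
dim(Col(A)) = number of pivot columns = 2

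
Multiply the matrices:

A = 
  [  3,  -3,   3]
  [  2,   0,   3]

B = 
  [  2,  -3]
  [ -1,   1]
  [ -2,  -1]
A is 2×3 and B is 3×2, so AB is 2×2. Each entry is (row of A)·(column of B):
AB[1,1] = (3)(2) + (-3)(-1) + (3)(-2) = 3
AB[1,2] = (3)(-3) + (-3)(1) + (3)(-1) = -15
AB[2,1] = (2)(2) + (0)(-1) + (3)(-2) = -2
AB[2,2] = (2)(-3) + (0)(1) + (3)(-1) = -9

AB = 
  [  3, -15]
  [ -2,  -9]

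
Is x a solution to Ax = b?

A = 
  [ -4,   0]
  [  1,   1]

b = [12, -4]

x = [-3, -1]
Yes

Ax = [12, -4] = b ✓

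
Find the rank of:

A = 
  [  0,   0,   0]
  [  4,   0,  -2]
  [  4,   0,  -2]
Row reduce:
Swap R1 ↔ R2
R3 → R3 - (1)·R1
REF = 
  [  4,   0,  -2]
  [  0,   0,   0]
  [  0,   0,   0]
Pivot columns: 1 → 1 pivot.

rank(A) = 1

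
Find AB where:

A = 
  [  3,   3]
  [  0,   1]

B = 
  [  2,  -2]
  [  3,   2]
AB = 
  [ 15,   0]
  [  3,   2]

A is 2×2 and B is 2×2, so AB is 2×2. Each entry is (row of A)·(column of B):
AB[1,1] = (3)(2) + (3)(3) = 15
AB[1,2] = (3)(-2) + (3)(2) = 0
AB[2,1] = (0)(2) + (1)(3) = 3
AB[2,2] = (0)(-2) + (1)(2) = 2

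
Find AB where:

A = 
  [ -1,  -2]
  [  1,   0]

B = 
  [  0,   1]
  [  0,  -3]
A is 2×2 and B is 2×2, so AB is 2×2. Each entry is (row of A)·(column of B):
AB[1,1] = (-1)(0) + (-2)(0) = 0
AB[1,2] = (-1)(1) + (-2)(-3) = 5
AB[2,1] = (1)(0) + (0)(0) = 0
AB[2,2] = (1)(1) + (0)(-3) = 1

AB = 
  [  0,   5]
  [  0,   1]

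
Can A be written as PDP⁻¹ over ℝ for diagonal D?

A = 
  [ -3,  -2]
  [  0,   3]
Yes

tr(A) = 0, det(A) = -9
Characteristic polynomial: λ² - tr(A)λ + det(A) = λ² - 9
λ² - 9 = (λ + 3)(λ - 3)
Eigenvalues: 3, -3
λ=-3: alg. mult. = 1, geom. mult. = 2 - rank(A - (-3)I) = 2 - 1 = 1
λ=3: alg. mult. = 1, geom. mult. = 2 - rank(A - (3)I) = 2 - 1 = 1
Sum of geometric multiplicities equals n, so A has n independent eigenvectors.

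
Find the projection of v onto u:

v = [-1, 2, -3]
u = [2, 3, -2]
proj_u(v) = [20/17, 30/17, -20/17]

v·u = (-1)(2) + (2)(3) + (-3)(-2) = 10
u·u = (2)² + (3)² + (-2)² = 17
proj_u(v) = (v·u / u·u) × u = (10/17) × u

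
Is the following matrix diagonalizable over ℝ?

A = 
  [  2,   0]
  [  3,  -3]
Yes

tr(A) = -1, det(A) = -6
Characteristic polynomial: λ² - tr(A)λ + det(A) = λ² + λ - 6
λ² + λ - 6 = (λ + 3)(λ - 2)
Eigenvalues: 2, -3
λ=-3: alg. mult. = 1, geom. mult. = 2 - rank(A - (-3)I) = 2 - 1 = 1
λ=2: alg. mult. = 1, geom. mult. = 2 - rank(A - (2)I) = 2 - 1 = 1
Sum of geometric multiplicities equals n, so A has n independent eigenvectors.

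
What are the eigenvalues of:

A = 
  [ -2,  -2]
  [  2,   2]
λ = 0, 0

tr(A) = 0, det(A) = 0
Characteristic polynomial: λ² - tr(A)λ + det(A) = λ²
λ² = λ²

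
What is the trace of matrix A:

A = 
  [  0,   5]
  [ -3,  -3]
-3

tr(A) = 0 + -3 = -3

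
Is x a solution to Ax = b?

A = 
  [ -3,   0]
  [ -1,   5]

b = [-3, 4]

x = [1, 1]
Yes

Ax = [-3, 4] = b ✓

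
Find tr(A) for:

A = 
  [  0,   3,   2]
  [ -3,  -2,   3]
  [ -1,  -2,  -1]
-3

tr(A) = 0 + -2 + -1 = -3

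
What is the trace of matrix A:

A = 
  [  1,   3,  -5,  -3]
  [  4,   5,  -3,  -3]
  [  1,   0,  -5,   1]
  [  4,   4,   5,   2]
3

tr(A) = 1 + 5 + -5 + 2 = 3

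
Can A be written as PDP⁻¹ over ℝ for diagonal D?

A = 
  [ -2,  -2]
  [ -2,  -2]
Yes

tr(A) = -4, det(A) = 0
Characteristic polynomial: λ² - tr(A)λ + det(A) = λ² + 4λ
λ² + 4λ = λ(λ + 4)
Eigenvalues: 0, -4
λ=-4: alg. mult. = 1, geom. mult. = 2 - rank(A - (-4)I) = 2 - 1 = 1
λ=0: alg. mult. = 1, geom. mult. = 2 - rank(A - (0)I) = 2 - 1 = 1
Sum of geometric multiplicities equals n, so A has n independent eigenvectors.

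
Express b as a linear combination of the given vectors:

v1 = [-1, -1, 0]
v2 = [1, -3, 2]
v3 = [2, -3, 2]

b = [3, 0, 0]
c1 = 0, c2 = -3, c3 = 3

b = 0·v1 + -3·v2 + 3·v3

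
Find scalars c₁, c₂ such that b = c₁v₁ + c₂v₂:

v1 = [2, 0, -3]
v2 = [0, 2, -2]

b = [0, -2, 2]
c1 = 0, c2 = -1

b = 0·v1 + -1·v2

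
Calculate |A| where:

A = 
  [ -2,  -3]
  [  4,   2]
8

For a 2×2 matrix, det = ad - bc = (-2)(2) - (-3)(4) = 8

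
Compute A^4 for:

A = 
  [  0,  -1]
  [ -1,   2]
A² = A·A:
A²[1,1] = (0)(0) + (-1)(-1) = 1
A²[1,2] = (0)(-1) + (-1)(2) = -2
A²[2,1] = (-1)(0) + (2)(-1) = -2
A²[2,2] = (-1)(-1) + (2)(2) = 5
A² = 
  [  1,  -2]
  [ -2,   5]

A^3 = A^2·A:
A^3[1,1] = (1)(0) + (-2)(-1) = 2
A^3[1,2] = (1)(-1) + (-2)(2) = -5
A^3[2,1] = (-2)(0) + (5)(-1) = -5
A^3[2,2] = (-2)(-1) + (5)(2) = 12
A^3 = 
  [  2,  -5]
  [ -5,  12]

A^4 = A^3·A:
A^4[1,1] = (2)(0) + (-5)(-1) = 5
A^4[1,2] = (2)(-1) + (-5)(2) = -12
A^4[2,1] = (-5)(0) + (12)(-1) = -12
A^4[2,2] = (-5)(-1) + (12)(2) = 29
A^4 = 
  [  5, -12]
  [-12,  29]

Therefore
A^4 = 
  [  5, -12]
  [-12,  29]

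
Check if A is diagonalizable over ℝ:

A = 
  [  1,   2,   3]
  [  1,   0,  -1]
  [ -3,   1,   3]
No

Characteristic polynomial: det(λI - A) = λ³ - 4λ² + 11λ - 4
By the rational root theorem any rational root is an integer dividing 4; none of those is a root, so p(λ) has no rational roots and hence (being an irreducible cubic) no repeated roots.
Discriminant of the cubic: Δ = -1676
Δ < 0 ⇒ one real eigenvalue and a complex-conjugate pair: λ ≈ 1.789 + 2.508i, 1.789 - 2.508i, 0.4214
Has complex eigenvalues (not diagonalizable over ℝ).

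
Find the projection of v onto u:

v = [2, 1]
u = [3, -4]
v·u = (2)(3) + (1)(-4) = 2
u·u = (3)² + (-4)² = 25
proj_u(v) = (v·u / u·u) × u = (2/25) × u

proj_u(v) = [6/25, -8/25]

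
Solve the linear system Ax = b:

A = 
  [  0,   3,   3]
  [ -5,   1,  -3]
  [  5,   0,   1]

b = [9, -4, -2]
x = [-1, 0, 3]

Row reduce the augmented matrix [A|b]:
Swap R1 ↔ R2
R3 → R3 + (1)·R1
R3 → R3 - (1/3)·R2
REF = 
  [ -5,   1,  -3,  -4]
  [  0,   3,   3,   9]
  [  0,   0,  -3,  -9]

Back-substitution:
x₃ = (-9) / (-3) = 3
x₂ = (9 - (3)(3)) / 3 = 0
x₁ = (-4 - (1)(0) - (-3)(3)) / (-5) = -1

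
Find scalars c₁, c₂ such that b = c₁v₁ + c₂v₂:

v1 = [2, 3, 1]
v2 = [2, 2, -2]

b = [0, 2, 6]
c1 = 2, c2 = -2

b = 2·v1 + -2·v2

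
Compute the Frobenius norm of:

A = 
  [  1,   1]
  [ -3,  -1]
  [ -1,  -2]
||A||_F = 4.123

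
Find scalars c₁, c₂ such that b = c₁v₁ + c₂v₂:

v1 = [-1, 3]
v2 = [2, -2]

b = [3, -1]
c1 = 1, c2 = 2

b = 1·v1 + 2·v2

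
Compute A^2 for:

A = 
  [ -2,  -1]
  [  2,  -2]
A² = A·A:
A²[1,1] = (-2)(-2) + (-1)(2) = 2
A²[1,2] = (-2)(-1) + (-1)(-2) = 4
A²[2,1] = (2)(-2) + (-2)(2) = -8
A²[2,2] = (2)(-1) + (-2)(-2) = 2
A² = 
  [  2,   4]
  [ -8,   2]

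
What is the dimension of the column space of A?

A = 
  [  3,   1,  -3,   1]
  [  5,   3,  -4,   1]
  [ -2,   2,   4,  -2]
dim(Col(A)) = 2

Row reduce:
R2 → R2 - (5/3)·R1
R3 → R3 + (2/3)·R1
R3 → R3 - (2)·R2
REF = 
  [   3,    1,   -3,    1]
  [   0,  4/3,    1, -2/3]
  [   0,    0,    0,    0]
Pivot columns: 1, 2 → 2 pivots.
dim(Col(A)) = number of pivot columns = 2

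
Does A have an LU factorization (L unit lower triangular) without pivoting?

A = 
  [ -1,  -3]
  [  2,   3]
Yes.
A[1,1] = -1 ≠ 0, so Gaussian elimination proceeds without a row swap: multiplier ℓ₂₁ = (2)/(-1) = -2, and U[2,2] = 3 - (-2)(-3) = -3.
L = 
  [  1,   0]
  [ -2,   1]
U = 
  [ -1,  -3]
  [  0,  -3]
Check row 2 of LU: [(-2)(-1), (-2)(-3) + (-3)] = [2, 3] = row 2 of A ✓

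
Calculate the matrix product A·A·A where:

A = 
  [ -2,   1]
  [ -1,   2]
A^3 = 
  [ -6,   3]
  [ -3,   6]

A² = A·A:
A²[1,1] = (-2)(-2) + (1)(-1) = 3
A²[1,2] = (-2)(1) + (1)(2) = 0
A²[2,1] = (-1)(-2) + (2)(-1) = 0
A²[2,2] = (-1)(1) + (2)(2) = 3
A² = 
  [  3,   0]
  [  0,   3]

A^3 = A^2·A:
A^3[1,1] = (3)(-2) + (0)(-1) = -6
A^3[1,2] = (3)(1) + (0)(2) = 3
A^3[2,1] = (0)(-2) + (3)(-1) = -3
A^3[2,2] = (0)(1) + (3)(2) = 6
A^3 = 
  [ -6,   3]
  [ -3,   6]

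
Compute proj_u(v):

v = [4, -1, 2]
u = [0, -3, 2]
proj_u(v) = [0, -21/13, 14/13]

v·u = (4)(0) + (-1)(-3) + (2)(2) = 7
u·u = (0)² + (-3)² + (2)² = 13
proj_u(v) = (v·u / u·u) × u = (7/13) × u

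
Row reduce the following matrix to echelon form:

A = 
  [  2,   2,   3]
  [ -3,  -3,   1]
Row operations:
R2 → R2 + (3/2)·R1

Resulting echelon form:
REF = 
  [   2,    2,    3]
  [   0,    0, 11/2]

Rank = 2 (number of non-zero pivot rows).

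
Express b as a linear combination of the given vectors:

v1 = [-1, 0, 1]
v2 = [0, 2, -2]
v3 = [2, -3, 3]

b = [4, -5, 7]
c1 = 2, c2 = 2, c3 = 3

b = 2·v1 + 2·v2 + 3·v3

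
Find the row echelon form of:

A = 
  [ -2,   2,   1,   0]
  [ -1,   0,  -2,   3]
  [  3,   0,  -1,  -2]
Row operations:
R2 → R2 - (1/2)·R1
R3 → R3 + (3/2)·R1
R3 → R3 + (3)·R2

Resulting echelon form:
REF = 
  [  -2,    2,    1,    0]
  [   0,   -1, -5/2,    3]
  [   0,    0,   -7,    7]

Rank = 3 (number of non-zero pivot rows).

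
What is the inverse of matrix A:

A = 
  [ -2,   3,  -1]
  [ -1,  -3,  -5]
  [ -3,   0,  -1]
det(A) = (-2)·((-3)(-1) - (-5)(0)) - (3)·((-1)(-1) - (-5)(-3)) + (-1)·((-1)(0) - (-3)(-3))
  = (-2)(3) - (3)(-14) + (-1)(-9)
  = 45
det(A) = 45 ≠ 0, so A is invertible.

Cofactors Cᵢⱼ = (-1)ⁱ⁺ʲ·Mᵢⱼ:
C = 
  [  3,  14,  -9]
  [  3,  -1,  -9]
  [-18,  -9,   9]

adj(A) = Cᵀ:
adj(A) = 
  [  3,   3, -18]
  [ 14,  -1,  -9]
  [ -9,  -9,   9]

A⁻¹ = (1/45) · adj(A):
A⁻¹ = 
  [ 1/15,  1/15,  -2/5]
  [14/45, -1/45,  -1/5]
  [ -1/5,  -1/5,   1/5]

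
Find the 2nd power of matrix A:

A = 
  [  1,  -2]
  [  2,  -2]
A² = A·A:
A²[1,1] = (1)(1) + (-2)(2) = -3
A²[1,2] = (1)(-2) + (-2)(-2) = 2
A²[2,1] = (2)(1) + (-2)(2) = -2
A²[2,2] = (2)(-2) + (-2)(-2) = 0
A² = 
  [ -3,   2]
  [ -2,   0]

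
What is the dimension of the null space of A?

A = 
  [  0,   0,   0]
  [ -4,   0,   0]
nullity(A) = 2

Row reduce:
Swap R1 ↔ R2
REF = 
  [ -4,   0,   0]
  [  0,   0,   0]
Pivot columns: 1 → 1 pivot.
rank(A) = 1, so nullity(A) = 3 - 1 = 2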